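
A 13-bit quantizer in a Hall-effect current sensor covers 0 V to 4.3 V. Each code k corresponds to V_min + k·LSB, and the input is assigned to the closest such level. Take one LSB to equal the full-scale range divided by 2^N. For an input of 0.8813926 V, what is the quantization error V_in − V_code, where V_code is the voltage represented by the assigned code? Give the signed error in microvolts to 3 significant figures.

+81.6 µV

Full-scale range = 4.3 V. LSB = 4.3 V / 2^13 ≈ 0.5249 mV.
(V_in − V_min)/LSB = (0.8813926 − (0)) × 8192/4.3 = 1679.1554 → nearest code k = 1679.
V_code = V_min + k × range/2^13 = 0 + 1679 × 4.3/8192 = 0.8813110352 V.
V_in − V_code = 0.8813926 − (0.8813110352) = +81.6 µV.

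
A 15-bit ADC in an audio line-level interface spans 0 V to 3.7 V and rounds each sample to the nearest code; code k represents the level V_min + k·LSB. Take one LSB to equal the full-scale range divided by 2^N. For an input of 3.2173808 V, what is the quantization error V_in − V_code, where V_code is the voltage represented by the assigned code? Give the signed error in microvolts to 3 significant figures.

V_FS = 3.7 V. LSB = 3.7 V / 2^15 ≈ 112.9 µV.
(3.2173808 − (0)) / LSB = 3.2173808 × 32768/3.7 = 28493.8200. Nearest integer: k = 28494.
Reconstructed level: 0 + 28494 × 3.7/32768 V = 3.2174011230 V.
V_in − V_code = 3.2173808 − (3.2174011230) = −20.3 µV.

−20.3 µV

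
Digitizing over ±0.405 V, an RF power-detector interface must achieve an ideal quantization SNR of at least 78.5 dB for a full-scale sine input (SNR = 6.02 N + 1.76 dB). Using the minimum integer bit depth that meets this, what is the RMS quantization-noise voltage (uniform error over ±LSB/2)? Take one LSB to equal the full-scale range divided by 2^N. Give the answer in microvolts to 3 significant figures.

28.5 µV

Full-scale range = 0.405 V − (-0.405 V) = 0.81 V.
N ≥ (78.5 − 1.76)/6.02 = 12.748 → N_min = 13.
Step size = 0.81/8192 V = 98.877 µV.
V_rms = LSB/√12 = 28.5 µV.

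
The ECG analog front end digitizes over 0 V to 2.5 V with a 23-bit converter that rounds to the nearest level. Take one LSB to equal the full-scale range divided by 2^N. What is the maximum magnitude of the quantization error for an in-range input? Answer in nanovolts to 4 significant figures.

149.0 nV

V_FS = 2.5 V.
LSB = 2.5 V / 2^23 = 298.023 nV.
A rounding quantizer has |error| ≤ LSB/2 = 149.0 nV.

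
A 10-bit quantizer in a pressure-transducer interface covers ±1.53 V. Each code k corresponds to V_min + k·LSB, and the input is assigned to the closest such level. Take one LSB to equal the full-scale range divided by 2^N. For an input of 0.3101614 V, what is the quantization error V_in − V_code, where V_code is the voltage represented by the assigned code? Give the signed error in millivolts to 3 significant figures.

Full-scale range = 1.53 V − (-1.53 V) = 3.06 V. LSB = 3.06 V / 2^10 ≈ 2.988 mV.
(0.3101614 − (-1.53)) / LSB = 1.8401614 × 1024/3.06 = 615.7926. Nearest integer: k = 616.
Reconstructed level: -1.53 + 616 × 3.06/1024 V = 0.3107812500 V.
V_in − V_code = 0.3101614 − (0.3107812500) = −0.620 mV.

−0.620 mV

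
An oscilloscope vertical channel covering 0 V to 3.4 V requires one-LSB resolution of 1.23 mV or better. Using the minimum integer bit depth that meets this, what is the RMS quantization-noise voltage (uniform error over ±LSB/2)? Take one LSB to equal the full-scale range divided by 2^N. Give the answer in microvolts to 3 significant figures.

240 µV

Range is 3.4 V.
Levels needed ≥ 3.4/1.23 mV = 2764. 2^12 = 4096 suffices, so N_min = 12.
One LSB is 3.4 V / 4096 = 0.83008 mV.
RMS noise = LSB/√12 = 240 µV.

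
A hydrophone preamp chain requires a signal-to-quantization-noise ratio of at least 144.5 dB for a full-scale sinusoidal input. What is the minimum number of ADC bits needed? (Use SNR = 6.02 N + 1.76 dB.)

24 bits

Required N = ⌈(144.5 − 1.76)/6.02⌉ = ⌈23.711⌉ = 24.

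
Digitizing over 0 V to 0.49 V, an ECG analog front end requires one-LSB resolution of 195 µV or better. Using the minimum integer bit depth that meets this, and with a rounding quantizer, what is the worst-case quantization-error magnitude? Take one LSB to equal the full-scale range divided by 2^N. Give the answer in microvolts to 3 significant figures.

59.8 µV

Span = 0.49 V.
Levels needed ≥ 0.49/195 µV = 2513. 2^12 = 4096 suffices, so N_min = 12.
One LSB is 0.49 V / 4096 = 119.63 µV.
|e|_max = LSB/2 = 59.8 µV.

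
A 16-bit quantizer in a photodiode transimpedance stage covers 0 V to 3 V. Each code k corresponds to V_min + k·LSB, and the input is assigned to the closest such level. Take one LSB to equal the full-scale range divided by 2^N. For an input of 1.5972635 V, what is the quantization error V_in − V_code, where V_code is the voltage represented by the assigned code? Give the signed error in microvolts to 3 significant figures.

−11.3 µV

Full-scale range = 3 V. LSB = 3 V / 2^16 ≈ 45.78 µV.
(V_in − V_min)/LSB = (1.5972635 − (0)) × 65536/3 = 34892.7536 → nearest code k = 34893.
V_code = 0 + (34893/65536) × 3 = 1.5972747803 V.
e = 1.5972635 − (1.5972747803) = −11.3 µV.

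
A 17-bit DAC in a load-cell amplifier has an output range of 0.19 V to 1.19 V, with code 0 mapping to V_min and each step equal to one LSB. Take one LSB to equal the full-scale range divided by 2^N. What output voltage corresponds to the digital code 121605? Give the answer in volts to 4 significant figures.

1.118 V

Full-scale range = 1.19 V − (0.19 V) = 1 V. LSB = 1 V / 2^17.
V_out = V_min + code × LSB = 0.19 V + 121605 × 1 V / 131072
      = 0.19 V + 0.927773 V = 1.11777 V.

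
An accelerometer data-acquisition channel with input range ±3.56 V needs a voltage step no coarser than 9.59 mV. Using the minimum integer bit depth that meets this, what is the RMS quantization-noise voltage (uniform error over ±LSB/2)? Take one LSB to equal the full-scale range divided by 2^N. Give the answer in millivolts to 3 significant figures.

Span: 3.56 V − (-3.56 V) = 7.12 V.
Levels needed ≥ 7.12/9.59 mV = 742.4. 2^10 = 1024 suffices, so N_min = 10.
LSB = 7.12 V ÷ 2^10 = 7.12/1024 V = 6.9531 mV.
σ_q = LSB/√12 = 6.9531 mV/3.4641 = 2.01 mV.

2.01 mV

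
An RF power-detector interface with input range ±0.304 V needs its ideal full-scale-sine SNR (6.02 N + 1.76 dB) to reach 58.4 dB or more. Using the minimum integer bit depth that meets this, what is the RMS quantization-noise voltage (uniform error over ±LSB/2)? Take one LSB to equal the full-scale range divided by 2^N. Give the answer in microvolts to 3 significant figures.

Span: 0.304 V − (-0.304 V) = 0.608 V.
6.02 N + 1.76 ≥ 58.4 gives N ≥ 9.409, so the minimum integer is 10.
LSB = 0.608 V / 2^10 = 0.59375 mV.
RMS noise = LSB/√12 = 171 µV.

171 µV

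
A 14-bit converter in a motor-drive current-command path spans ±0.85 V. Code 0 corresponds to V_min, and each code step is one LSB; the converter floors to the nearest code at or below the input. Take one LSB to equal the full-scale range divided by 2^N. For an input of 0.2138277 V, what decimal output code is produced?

10252

Full-scale range = 0.85 V − (-0.85 V) = 1.7 V. LSB = 1.7 V / 2^14 ≈ 103.8 µV.
V_in − V_min = 0.2138277 − (-0.85) = 1.0638277 V.
Divide by LSB: 1.0638277 × 16384/1.7 = 10252.7959.
Truncating gives code 10252.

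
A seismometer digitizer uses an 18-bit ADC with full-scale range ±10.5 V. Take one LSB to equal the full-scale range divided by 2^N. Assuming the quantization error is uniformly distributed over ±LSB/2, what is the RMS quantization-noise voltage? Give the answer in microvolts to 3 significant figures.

The full-scale span is 10.5 − (-10.5) = 21 V.
LSB = 21 V / 2^18 = 80.109 µV.
σ_q = LSB/√12 = 80.109 µV/3.4641 = 23.1 µV.

23.1 µV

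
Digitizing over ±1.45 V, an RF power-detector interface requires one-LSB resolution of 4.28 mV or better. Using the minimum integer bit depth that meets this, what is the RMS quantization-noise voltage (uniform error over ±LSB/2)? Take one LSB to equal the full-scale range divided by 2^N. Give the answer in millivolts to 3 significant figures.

0.818 mV

Range = 1.45 − (-1.45) = 2.9 V.
Need 2^N ≥ 2.9 V / 4.28 mV = 677.6 → N_min = 10.
One LSB is 2.9 V / 1024 = 2.8320 mV.
V_rms = LSB/√12 = 0.818 mV.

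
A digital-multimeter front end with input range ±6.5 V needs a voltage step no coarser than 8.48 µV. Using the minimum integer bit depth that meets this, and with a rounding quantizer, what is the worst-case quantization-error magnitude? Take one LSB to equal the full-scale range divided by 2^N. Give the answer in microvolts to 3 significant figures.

The full-scale span is 6.5 − (-6.5) = 13 V.
Levels needed ≥ 13/8.48 µV = 1.533e6. 2^21 = 2097152 suffices, so N_min = 21.
LSB = 13 V / 2^21 = 6.1989 µV.
Half an LSB is 3.10 µV.

3.10 µV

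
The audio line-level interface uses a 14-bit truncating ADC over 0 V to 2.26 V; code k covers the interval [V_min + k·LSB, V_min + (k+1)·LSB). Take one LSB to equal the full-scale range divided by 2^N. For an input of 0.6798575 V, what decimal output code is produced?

V_FS = 2.26 V. LSB = 2.26 V / 2^14 ≈ 137.9 µV.
code = ⌊(V_in − V_min)/LSB⌋ = ⌊(V_in − V_min) × 2^14 / range⌋
     = ⌊(0.6798575 − (0)) × 16384 / 2.26⌋ = ⌊0.6798575 × 16384/2.26⌋
     = ⌊4928.666⌋ = 4928.

4928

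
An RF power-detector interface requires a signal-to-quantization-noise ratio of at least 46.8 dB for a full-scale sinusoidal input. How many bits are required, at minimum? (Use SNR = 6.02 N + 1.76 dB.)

8 bits

6.02 N + 1.76 ≥ 46.8 gives N ≥ 7.482, so the minimum integer is 8.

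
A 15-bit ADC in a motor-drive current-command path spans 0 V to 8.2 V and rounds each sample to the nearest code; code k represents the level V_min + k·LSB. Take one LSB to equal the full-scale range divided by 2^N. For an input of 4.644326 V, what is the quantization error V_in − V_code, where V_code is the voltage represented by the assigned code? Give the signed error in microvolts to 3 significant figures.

+45.0 µV

Full-scale range = 8.2 V. LSB = 8.2 V / 2^15 ≈ 250.2 µV.
Position in LSBs: (4.644326 − (0)) × 32768/8.2 = 18559.1798; rounding gives k = 18559.
V_code = V_min + k × range/2^15 = 0 + 18559 × 8.2/32768 = 4.6442810059 V.
V_in − V_code = 4.644326 − (4.6442810059) = +45.0 µV.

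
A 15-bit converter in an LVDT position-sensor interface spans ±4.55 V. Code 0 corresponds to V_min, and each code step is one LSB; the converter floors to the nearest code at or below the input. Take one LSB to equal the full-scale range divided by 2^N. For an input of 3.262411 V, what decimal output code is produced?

28131

Full-scale range = 4.55 V − (-4.55 V) = 9.1 V. LSB = 9.1 V / 2^15 ≈ 277.7 µV.
code = ⌊(V_in − V_min)/LSB⌋ = ⌊(V_in − V_min) × 2^15 / range⌋
     = ⌊(3.262411 − (-4.55)) × 32768 / 9.1⌋ = ⌊7.812411 × 32768/9.1⌋
     = ⌊28131.548⌋ = 28131.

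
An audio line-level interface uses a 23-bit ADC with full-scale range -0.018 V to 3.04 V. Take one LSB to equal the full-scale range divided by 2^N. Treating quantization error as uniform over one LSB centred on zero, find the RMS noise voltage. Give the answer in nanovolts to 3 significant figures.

Range = 3.04 − (-0.018) = 3.058 V.
Step size = 3.058/8388608 V = 364.54 nV.
RMS of a uniform error over width LSB is LSB/√12 = 105 nV.

105 nV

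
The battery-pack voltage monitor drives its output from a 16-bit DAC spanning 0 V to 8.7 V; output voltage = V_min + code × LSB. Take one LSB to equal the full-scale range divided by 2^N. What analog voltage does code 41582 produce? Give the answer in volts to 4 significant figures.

Full-scale range = 8.7 V. LSB = 8.7 V / 2^16.
V_out = 0 + 41582 × (8.7/65536) V
      = 0 V + 5.52007 V = 5.52007 V.

5.520 V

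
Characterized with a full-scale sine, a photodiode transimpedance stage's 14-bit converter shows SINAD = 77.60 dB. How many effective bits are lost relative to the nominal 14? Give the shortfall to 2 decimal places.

N_eff = (77.60 − 1.76)/6.02 = 12.5980 bits.
Lost resolution: 14 − 12.5980 = 1.4020 bits.

1.40 bits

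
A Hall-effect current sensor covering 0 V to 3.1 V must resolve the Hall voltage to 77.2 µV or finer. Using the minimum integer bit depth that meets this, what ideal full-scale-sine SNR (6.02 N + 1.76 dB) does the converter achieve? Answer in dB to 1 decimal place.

98.1 dB

Full-scale range = 3.1 V.
Required number of levels: 3.1/77.2 µV = 40155; smallest N with 2^N ≥ that is 16.
6.02(16) + 1.76 = 98.08 dB.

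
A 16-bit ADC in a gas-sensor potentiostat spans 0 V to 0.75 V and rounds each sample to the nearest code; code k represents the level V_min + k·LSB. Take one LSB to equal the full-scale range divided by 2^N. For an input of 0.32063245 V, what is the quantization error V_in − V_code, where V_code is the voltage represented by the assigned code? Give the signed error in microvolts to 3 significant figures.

Range is 0.75 V. LSB = 0.75 V / 2^16 ≈ 11.44 µV.
Position in LSBs: (0.32063245 − (0)) × 65536/0.75 = 28017.2910; rounding gives k = 28017.
Reconstructed level: 0 + 28017 × 0.75/65536 V = 0.32062911987 V.
Error = V_in − V_code = 0.32063245 − (0.32062911987) = +3.33 µV.

+3.33 µV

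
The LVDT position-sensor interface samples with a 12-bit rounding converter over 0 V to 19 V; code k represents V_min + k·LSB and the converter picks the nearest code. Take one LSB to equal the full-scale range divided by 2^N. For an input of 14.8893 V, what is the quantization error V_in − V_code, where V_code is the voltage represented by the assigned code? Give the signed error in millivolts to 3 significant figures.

Full-scale range = 19 V. LSB = 19 V / 2^12 ≈ 4.639 mV.
(14.8893 − (0)) / LSB = 14.8893 × 4096/19 = 3209.8196. Nearest integer: k = 3210.
V_code = V_min + k × range/2^12 = 0 + 3210 × 19/4096 = 14.89013672 V.
Error = V_in − V_code = 14.8893 − (14.89013672) = −0.837 mV.

−0.837 mV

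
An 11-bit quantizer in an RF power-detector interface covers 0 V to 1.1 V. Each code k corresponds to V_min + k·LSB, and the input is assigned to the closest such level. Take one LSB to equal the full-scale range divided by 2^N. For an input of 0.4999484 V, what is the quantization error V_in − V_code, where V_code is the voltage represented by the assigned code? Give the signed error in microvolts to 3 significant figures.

Full-scale range = 1.1 V. LSB = 1.1 V / 2^11 ≈ 0.5371 mV.
Position in LSBs: (0.4999484 − (0)) × 2048/1.1 = 930.8130; rounding gives k = 931.
Reconstructed level: 0 + 931 × 1.1/2048 V = 0.5000488281 V.
V_in − V_code = 0.4999484 − (0.5000488281) = −100 µV.

−100 µV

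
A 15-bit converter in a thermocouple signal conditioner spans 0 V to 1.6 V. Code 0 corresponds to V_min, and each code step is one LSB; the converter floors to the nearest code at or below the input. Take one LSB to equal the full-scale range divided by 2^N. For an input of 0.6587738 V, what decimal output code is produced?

Span = 1.6 V. LSB = 1.6 V / 2^15 ≈ 48.83 µV.
code = ⌊(V_in − V_min)/LSB⌋ = ⌊(V_in − V_min) × 2^15 / range⌋
     = ⌊(0.6587738 − (0)) × 32768 / 1.6⌋ = ⌊0.6587738 × 32768/1.6⌋
     = ⌊13491.687⌋ = 13491.

13491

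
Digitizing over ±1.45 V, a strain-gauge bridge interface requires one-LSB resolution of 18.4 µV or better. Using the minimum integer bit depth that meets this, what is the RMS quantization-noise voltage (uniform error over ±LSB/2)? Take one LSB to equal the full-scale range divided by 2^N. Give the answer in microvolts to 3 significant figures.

Range = 1.45 − (-1.45) = 2.9 V.
Levels needed ≥ 2.9/18.4 µV = 157600. 2^18 = 262144 suffices, so N_min = 18.
Step size = 2.9/262144 V = 11.063 µV.
V_rms = LSB/√12 = 3.19 µV.

3.19 µV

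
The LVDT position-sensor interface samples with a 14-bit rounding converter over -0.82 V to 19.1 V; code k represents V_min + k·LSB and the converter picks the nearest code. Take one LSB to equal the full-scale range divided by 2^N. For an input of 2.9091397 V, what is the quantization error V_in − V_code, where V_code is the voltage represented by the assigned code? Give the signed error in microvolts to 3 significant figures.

Span: 19.1 V − (-0.82 V) = 19.92 V. LSB = 19.92 V / 2^14 ≈ 1.216 mV.
(V_in − V_min)/LSB = (2.9091397 − (-0.82)) × 16384/19.92 = 3067.1800 → nearest code k = 3067.
V_code = V_min + k × range/2^14 = -0.82 + 3067 × 19.92/16384 = 2.9089208984 V.
Error = V_in − V_code = 2.9091397 − (2.9089208984) = +219 µV.

+219 µV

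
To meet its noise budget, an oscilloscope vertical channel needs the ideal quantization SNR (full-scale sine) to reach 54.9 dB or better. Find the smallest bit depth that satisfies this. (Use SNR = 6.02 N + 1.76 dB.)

9 bits

N ≥ (54.9 − 1.76)/6.02 = 8.827 → N_min = 9.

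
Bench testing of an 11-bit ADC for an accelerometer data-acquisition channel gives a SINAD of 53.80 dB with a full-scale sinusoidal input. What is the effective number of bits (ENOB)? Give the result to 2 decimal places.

8.64 bits

ENOB = (53.80 − 1.76)/6.02 = 8.6445 bits.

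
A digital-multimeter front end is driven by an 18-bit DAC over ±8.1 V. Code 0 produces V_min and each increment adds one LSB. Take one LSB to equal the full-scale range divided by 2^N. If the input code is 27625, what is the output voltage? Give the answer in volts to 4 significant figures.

-6.393 V

Full-scale range = 8.1 V − (-8.1 V) = 16.2 V. LSB = 16.2 V / 2^18.
Output = V_min + (27625/262144) × range = -8.1 + 0.105381 × 16.2 V
      = -8.1 + 1.70717 = -6.39283 V.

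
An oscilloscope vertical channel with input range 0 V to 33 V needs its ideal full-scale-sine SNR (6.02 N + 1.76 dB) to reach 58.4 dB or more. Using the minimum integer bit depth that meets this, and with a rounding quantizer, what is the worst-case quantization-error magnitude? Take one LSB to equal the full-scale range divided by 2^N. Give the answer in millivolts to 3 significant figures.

Span = 33 V.
N ≥ (58.4 − 1.76)/6.02 = 9.409 → N_min = 10.
Step size = 33/1024 V = 32.227 mV.
Half an LSB is 16.1 mV.

16.1 mV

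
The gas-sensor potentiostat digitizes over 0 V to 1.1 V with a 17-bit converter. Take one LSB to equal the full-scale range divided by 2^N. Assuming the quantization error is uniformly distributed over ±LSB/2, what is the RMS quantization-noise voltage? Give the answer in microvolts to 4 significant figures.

Range is 1.1 V.
LSB = 1.1 V / 2^17 = 8.39233 µV.
σ_q = LSB/√12 = 8.39233 µV/3.4641 = 2.423 µV.

2.423 µV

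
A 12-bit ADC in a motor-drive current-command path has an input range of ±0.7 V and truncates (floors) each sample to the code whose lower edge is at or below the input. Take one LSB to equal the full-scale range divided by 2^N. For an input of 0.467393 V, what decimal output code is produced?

3415

Range = 0.7 − (-0.7) = 1.4 V. LSB = 1.4 V / 2^12 ≈ 341.8 µV.
code = ⌊(V_in − V_min)/LSB⌋ = ⌊(V_in − V_min) × 2^12 / range⌋
     = ⌊(0.467393 − (-0.7)) × 4096 / 1.4⌋ = ⌊1.167393 × 4096/1.4⌋
     = ⌊3415.458⌋ = 3415.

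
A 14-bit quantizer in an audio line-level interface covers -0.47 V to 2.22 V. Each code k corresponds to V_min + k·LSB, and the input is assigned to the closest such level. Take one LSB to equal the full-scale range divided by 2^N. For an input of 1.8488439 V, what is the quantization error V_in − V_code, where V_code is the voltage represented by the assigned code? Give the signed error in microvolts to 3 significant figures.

Full-scale range = 2.22 V − (-0.47 V) = 2.69 V. LSB = 2.69 V / 2^14 ≈ 164.2 µV.
(1.8488439 − (-0.47)) / LSB = 2.3188439 × 16384/2.69 = 14123.3972. Nearest integer: k = 14123.
Reconstructed level: -0.47 + 14123 × 2.69/16384 V = 1.8487786865 V.
Error = V_in − V_code = 1.8488439 − (1.8487786865) = +65.2 µV.

+65.2 µV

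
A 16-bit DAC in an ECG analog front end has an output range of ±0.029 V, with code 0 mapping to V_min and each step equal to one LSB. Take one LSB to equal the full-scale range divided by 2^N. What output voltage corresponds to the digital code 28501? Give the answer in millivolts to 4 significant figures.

The full-scale span is 0.029 − (-0.029) = 0.058 V. LSB = 0.058 V / 2^16.
V_out = V_min + code × LSB = -0.029 V + 28501 × 0.058 V / 65536
      = -0.029 + 0.0252237 = -0.00377634 V.

-3.776 mV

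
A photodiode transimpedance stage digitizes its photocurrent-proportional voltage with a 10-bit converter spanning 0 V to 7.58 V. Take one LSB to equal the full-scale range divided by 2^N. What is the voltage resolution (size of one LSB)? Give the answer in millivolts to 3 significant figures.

Span = 7.58 V.
2^10 = 1024 levels.
LSB = 7.58 V ÷ 2^10 = 7.58/1024 V = 7.40 mV.

7.40 mV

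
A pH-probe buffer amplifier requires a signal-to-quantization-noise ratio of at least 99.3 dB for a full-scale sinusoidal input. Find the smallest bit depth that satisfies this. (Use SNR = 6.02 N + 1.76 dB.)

N ≥ (99.3 − 1.76)/6.02 = 16.203 → N_min = 17.

17 bits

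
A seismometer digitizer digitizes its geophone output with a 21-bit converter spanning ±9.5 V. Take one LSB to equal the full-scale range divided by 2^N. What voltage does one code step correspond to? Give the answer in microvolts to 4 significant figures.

9.060 µV

Full-scale range = 9.5 V − (-9.5 V) = 19 V.
There are 2^21 = 2097152 steps.
One LSB is 19 V / 2097152 = 9.060 µV.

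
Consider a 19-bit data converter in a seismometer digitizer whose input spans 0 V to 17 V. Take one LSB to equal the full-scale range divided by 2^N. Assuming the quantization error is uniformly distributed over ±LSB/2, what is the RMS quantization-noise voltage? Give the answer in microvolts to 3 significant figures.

Span = 17 V.
LSB = 17 V ÷ 2^19 = 17/524288 V = 32.425 µV.
For a uniform distribution on [−LSB/2, +LSB/2], V_rms = LSB/√12 = 32.425 µV/3.4641 = 9.36 µV.

9.36 µV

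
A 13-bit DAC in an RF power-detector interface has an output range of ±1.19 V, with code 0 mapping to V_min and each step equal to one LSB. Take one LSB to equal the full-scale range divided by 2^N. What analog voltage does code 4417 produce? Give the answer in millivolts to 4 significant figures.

Span: 1.19 V − (-1.19 V) = 2.38 V. LSB = 2.38 V / 2^13.
V_out = V_min + code × LSB = -1.19 V + 4417 × 2.38 V / 8192
      = -1.19 V + 1.28326 V = 0.0932593 V.

93.26 mV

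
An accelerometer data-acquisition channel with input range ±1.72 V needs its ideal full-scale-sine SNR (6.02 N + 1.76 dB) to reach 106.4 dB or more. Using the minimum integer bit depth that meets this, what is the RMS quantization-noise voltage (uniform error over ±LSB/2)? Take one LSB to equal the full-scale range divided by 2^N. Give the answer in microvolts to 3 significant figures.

Span: 1.72 V − (-1.72 V) = 3.44 V.
Solving 6.02 N ≥ 106.4 − 1.76: N ≥ 17.382. Round up → N = 18.
Step size = 3.44/262144 V = 13.123 µV.
V_rms = LSB/√12 = 3.79 µV.

3.79 µV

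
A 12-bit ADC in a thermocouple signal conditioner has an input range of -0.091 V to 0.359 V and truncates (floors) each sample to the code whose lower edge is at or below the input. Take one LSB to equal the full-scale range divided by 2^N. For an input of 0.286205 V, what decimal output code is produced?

3433

Full-scale range = 0.359 V − (-0.091 V) = 0.45 V. LSB = 0.45 V / 2^12 ≈ 109.9 µV.
code = ⌊(V_in − V_min)/LSB⌋ = ⌊(V_in − V_min) × 2^12 / range⌋
     = ⌊(0.286205 − (-0.091)) × 4096 / 0.45⌋ = ⌊0.377205 × 4096/0.45⌋
     = ⌊3433.404⌋ = 3433.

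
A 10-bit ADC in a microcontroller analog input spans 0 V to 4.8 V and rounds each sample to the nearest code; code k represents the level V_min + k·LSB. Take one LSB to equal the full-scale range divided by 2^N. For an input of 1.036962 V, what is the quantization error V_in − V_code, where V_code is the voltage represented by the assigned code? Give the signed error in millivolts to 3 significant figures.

Full-scale range = 4.8 V. LSB = 4.8 V / 2^10 ≈ 4.688 mV.
Position in LSBs: (1.036962 − (0)) × 1024/4.8 = 221.2186; rounding gives k = 221.
Reconstructed level: 0 + 221 × 4.8/1024 V = 1.035937500 V.
Error = V_in − V_code = 1.036962 − (1.035937500) = +1.02 mV.

+1.02 mV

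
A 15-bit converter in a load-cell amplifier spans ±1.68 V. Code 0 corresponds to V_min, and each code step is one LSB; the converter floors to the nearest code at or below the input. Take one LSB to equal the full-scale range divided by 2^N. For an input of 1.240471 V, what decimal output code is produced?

Full-scale range = 1.68 V − (-1.68 V) = 3.36 V. LSB = 3.36 V / 2^15 ≈ 102.5 µV.
V_in − V_min = 1.240471 − (-1.68) = 2.920471 V.
Divide by LSB: 2.920471 × 32768/3.36 = 28481.5458.
Truncating gives code 28481.

28481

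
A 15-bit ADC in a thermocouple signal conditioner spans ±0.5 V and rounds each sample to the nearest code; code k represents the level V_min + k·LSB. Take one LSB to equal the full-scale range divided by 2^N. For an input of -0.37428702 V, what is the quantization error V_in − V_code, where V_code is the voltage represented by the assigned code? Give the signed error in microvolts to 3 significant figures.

+11.1 µV

Range = 0.5 − (-0.5) = 1 V. LSB = 1 V / 2^15 ≈ 30.52 µV.
(V_in − V_min)/LSB = (-0.37428702 − (-0.5)) × 32768/1 = 4119.3629 → nearest code k = 4119.
V_code = -0.5 + (4119/32768) × 1 = -0.37429809570 V.
e = -0.37428702 − (-0.37429809570) = +11.1 µV.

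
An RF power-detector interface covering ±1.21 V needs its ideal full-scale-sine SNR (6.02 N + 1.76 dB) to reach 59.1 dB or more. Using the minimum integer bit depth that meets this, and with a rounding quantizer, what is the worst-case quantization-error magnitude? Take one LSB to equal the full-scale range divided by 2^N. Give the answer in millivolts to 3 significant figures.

1.18 mV

The full-scale span is 1.21 − (-1.21) = 2.42 V.
N ≥ (59.1 − 1.76)/6.02 = 9.525 → N_min = 10.
Step size = 2.42/1024 V = 2.3633 mV.
Half an LSB is 1.18 mV.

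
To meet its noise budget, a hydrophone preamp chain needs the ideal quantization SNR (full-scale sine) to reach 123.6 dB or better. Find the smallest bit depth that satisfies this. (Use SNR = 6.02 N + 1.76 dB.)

21 bits

N ≥ (123.6 − 1.76)/6.02 = 20.239 → N_min = 21.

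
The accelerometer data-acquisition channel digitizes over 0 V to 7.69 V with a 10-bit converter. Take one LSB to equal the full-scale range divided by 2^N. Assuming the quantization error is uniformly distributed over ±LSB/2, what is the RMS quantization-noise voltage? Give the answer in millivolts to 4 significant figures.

V_FS = 7.69 V.
LSB = 7.69 V ÷ 2^10 = 7.69/1024 V = 7.50977 mV.
For a uniform distribution on [−LSB/2, +LSB/2], V_rms = LSB/√12 = 7.50977 mV/3.4641 = 2.168 mV.

2.168 mV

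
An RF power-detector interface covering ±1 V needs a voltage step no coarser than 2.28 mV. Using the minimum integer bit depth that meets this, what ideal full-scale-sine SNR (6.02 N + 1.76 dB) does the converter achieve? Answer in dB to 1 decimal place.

62.0 dB

Full-scale range = 1 V − (-1 V) = 2 V.
Required number of levels: 2/2.28 mV = 877.19; smallest N with 2^N ≥ that is 10.
Ideal SNR at N = 10: 6.02·10 + 1.76 = 62.0 dB.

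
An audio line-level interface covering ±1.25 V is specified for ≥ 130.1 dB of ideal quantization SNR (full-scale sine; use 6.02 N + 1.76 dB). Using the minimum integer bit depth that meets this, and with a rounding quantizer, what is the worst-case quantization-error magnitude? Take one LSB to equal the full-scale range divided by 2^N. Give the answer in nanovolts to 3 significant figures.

298 nV

Full-scale range = 1.25 V − (-1.25 V) = 2.5 V.
N ≥ (130.1 − 1.76)/6.02 = 21.319 → N_min = 22.
Step size = 2.5/4194304 V = 0.59605 µV.
|e|_max = LSB/2 = 298 nV.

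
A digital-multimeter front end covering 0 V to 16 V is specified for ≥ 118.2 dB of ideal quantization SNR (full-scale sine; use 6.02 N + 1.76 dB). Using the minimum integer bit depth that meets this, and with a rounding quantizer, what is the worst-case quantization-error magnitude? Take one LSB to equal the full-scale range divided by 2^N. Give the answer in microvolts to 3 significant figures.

7.63 µV

Range is 16 V.
Required N = ⌈(118.2 − 1.76)/6.02⌉ = ⌈19.342⌉ = 20.
LSB = 16 V ÷ 2^20 = 16/1048576 V = 15.259 µV.
|e|_max = LSB/2 = 7.63 µV.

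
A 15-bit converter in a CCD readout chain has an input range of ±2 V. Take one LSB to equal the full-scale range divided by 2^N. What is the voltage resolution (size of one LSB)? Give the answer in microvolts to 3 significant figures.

122 µV

Full-scale range = 2 V − (-2 V) = 4 V.
Number of codes = 2^15 = 32768.
LSB = 4 V / 2^15 = 122 µV.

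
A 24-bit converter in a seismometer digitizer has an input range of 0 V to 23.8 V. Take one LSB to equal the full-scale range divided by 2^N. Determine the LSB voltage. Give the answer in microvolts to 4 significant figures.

Full-scale range = 23.8 V.
2^24 = 16777216 levels.
Step size = 23.8/16777216 V = 1.419 µV.

1.419 µV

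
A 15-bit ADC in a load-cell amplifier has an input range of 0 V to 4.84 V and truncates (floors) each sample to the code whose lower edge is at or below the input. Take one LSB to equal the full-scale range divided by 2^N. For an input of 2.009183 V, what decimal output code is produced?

13602

V_FS = 4.84 V. LSB = 4.84 V / 2^15 ≈ 147.7 µV.
V_in − V_min = 2.009183 − (0) = 2.009183 V.
Divide by LSB: 2.009183 × 32768/4.84 = 13602.6671.
Truncating gives code 13602.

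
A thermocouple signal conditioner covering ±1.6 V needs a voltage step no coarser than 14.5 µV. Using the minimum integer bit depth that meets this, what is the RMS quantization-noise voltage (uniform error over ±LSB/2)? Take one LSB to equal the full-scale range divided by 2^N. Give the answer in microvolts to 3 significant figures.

Span: 1.6 V − (-1.6 V) = 3.2 V.
Levels needed ≥ 3.2/14.5 µV = 220700. 2^18 = 262144 suffices, so N_min = 18.
One LSB is 3.2 V / 262144 = 12.207 µV.
V_rms = LSB/√12 = 3.52 µV.

3.52 µV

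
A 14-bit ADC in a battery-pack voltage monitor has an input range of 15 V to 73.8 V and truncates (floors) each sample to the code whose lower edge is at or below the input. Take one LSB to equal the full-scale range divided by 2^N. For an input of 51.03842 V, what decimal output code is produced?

Full-scale range = 73.8 V − (15 V) = 58.8 V. LSB = 58.8 V / 2^14 ≈ 3.589 mV.
(V_in − V_min) × 2^14/range = (51.03842 − (15)) × 16384/58.8 = 10041.726.
Floor → code = 10041.

10041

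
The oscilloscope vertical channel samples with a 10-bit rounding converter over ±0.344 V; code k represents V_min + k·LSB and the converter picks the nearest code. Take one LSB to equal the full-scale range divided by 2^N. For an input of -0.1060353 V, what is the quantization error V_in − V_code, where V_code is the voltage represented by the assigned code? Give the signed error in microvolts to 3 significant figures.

The full-scale span is 0.344 − (-0.344) = 0.688 V. LSB = 0.688 V / 2^10 ≈ 0.6719 mV.
Position in LSBs: (-0.1060353 − (-0.344)) × 1024/0.688 = 354.1800; rounding gives k = 354.
V_code = -0.344 + (354/1024) × 0.688 = -0.1061562500 V.
e = -0.1060353 − (-0.1061562500) = +121 µV.

+121 µV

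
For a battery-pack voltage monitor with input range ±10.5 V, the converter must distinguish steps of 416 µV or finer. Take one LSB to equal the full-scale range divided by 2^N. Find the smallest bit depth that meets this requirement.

Range = 10.5 − (-10.5) = 21 V.
Required number of levels: 21/416 µV = 50481; smallest N with 2^N ≥ that is 16.

16 bits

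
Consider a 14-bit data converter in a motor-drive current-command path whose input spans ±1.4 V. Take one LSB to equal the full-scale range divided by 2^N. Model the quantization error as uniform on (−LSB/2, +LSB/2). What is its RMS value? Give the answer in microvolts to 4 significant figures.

The full-scale span is 1.4 − (-1.4) = 2.8 V.
LSB = 2.8 V / 2^14 = 170.898 µV.
RMS of a uniform error over width LSB is LSB/√12 = 49.33 µV.

49.33 µV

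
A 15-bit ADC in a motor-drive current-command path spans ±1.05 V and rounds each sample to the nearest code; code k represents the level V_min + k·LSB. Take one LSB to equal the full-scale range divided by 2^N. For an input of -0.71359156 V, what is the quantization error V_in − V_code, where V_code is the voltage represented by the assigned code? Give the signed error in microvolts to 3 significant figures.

Range = 1.05 − (-1.05) = 2.1 V. LSB = 2.1 V / 2^15 ≈ 64.09 µV.
Position in LSBs: (-0.71359156 − (-1.05)) × 32768/2.1 = 5249.2532; rounding gives k = 5249.
Reconstructed level: -1.05 + 5249 × 2.1/32768 V = -0.71360778809 V.
V_in − V_code = -0.71359156 − (-0.71360778809) = +16.2 µV.

+16.2 µV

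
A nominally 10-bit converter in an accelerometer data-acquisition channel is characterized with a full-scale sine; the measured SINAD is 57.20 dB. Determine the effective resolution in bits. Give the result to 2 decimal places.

ENOB = (57.20 − 1.76)/6.02 = 9.2093 bits.

9.21 bits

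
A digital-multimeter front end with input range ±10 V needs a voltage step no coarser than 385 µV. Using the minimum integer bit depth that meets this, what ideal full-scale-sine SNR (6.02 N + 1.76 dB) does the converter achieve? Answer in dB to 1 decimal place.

98.1 dB

Range = 10 − (-10) = 20 V.
Need 2^N ≥ 20 V / 385 µV = 51950 → N_min = 16.
6.02(16) + 1.76 = 98.08 dB.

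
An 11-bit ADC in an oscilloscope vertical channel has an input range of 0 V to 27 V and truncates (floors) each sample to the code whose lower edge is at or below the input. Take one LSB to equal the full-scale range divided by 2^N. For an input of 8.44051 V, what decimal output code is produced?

Full-scale range = 27 V. LSB = 27 V / 2^11 ≈ 13.18 mV.
(V_in − V_min) × 2^11/range = (8.44051 − (0)) × 2048/27 = 640.228.
Floor → code = 640.

640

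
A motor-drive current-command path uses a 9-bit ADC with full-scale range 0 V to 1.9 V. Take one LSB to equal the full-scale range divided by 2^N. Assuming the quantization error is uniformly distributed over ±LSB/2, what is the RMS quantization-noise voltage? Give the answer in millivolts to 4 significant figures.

1.071 mV

Full-scale range = 1.9 V.
Step size = 1.9/512 V = 3.71094 mV.
σ_q = LSB/√12 = 3.71094 mV/3.4641 = 1.071 mV.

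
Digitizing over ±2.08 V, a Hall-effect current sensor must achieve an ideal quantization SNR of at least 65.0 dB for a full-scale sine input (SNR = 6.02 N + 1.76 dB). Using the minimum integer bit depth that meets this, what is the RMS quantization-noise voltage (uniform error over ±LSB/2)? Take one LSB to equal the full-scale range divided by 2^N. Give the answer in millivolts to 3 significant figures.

Range = 2.08 − (-2.08) = 4.16 V.
Solving 6.02 N ≥ 65.0 − 1.76: N ≥ 10.505. Round up → N = 11.
One LSB is 4.16 V / 2048 = 2.0313 mV.
RMS noise = LSB/√12 = 0.586 mV.

0.586 mV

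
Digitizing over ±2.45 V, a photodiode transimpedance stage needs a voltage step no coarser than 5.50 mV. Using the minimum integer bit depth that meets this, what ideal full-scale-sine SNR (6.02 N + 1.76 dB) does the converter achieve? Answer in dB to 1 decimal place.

62.0 dB

Range = 2.45 − (-2.45) = 4.9 V.
Levels needed ≥ 4.9/5.50 mV = 890.9. 2^10 = 1024 suffices, so N_min = 10.
Ideal SNR at N = 10: 6.02·10 + 1.76 = 62.0 dB.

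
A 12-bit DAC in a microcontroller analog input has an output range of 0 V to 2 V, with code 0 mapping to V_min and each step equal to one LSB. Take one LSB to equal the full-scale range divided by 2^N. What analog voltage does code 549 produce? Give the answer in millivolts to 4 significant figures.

268.1 mV

Range is 2 V. LSB = 2 V / 2^12.
V_out = V_min + code × LSB = 0 V + 549 × 2 V / 4096
      = 0 V + 0.268066 V = 0.268066 V.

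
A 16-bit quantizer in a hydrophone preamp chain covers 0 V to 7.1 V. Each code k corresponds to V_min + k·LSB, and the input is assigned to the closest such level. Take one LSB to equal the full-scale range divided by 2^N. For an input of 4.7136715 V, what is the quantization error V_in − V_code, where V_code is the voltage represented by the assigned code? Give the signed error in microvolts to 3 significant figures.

+19.5 µV

Full-scale range = 7.1 V. LSB = 7.1 V / 2^16 ≈ 108.3 µV.
(4.7136715 − (0)) / LSB = 4.7136715 × 65536/7.1 = 43509.1796. Nearest integer: k = 43509.
V_code = V_min + k × range/2^16 = 0 + 43509 × 7.1/65536 = 4.7136520386 V.
Error = V_in − V_code = 4.7136715 − (4.7136520386) = +19.5 µV.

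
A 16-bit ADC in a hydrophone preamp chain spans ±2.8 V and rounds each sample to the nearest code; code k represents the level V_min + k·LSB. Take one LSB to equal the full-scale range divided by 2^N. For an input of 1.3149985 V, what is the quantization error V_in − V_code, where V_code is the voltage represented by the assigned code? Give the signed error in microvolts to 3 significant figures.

+20.5 µV

Span: 2.8 V − (-2.8 V) = 5.6 V. LSB = 5.6 V / 2^16 ≈ 85.45 µV.
(1.3149985 − (-2.8)) / LSB = 4.1149985 × 65536/5.6 = 48157.2396. Nearest integer: k = 48157.
V_code = -2.8 + (48157/65536) × 5.6 = 1.3149780273 V.
Error = V_in − V_code = 1.3149985 − (1.3149780273) = +20.5 µV.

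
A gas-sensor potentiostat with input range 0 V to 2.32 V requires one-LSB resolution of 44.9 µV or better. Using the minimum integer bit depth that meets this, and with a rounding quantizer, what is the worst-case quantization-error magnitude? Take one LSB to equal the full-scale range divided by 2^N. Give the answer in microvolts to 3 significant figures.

17.7 µV

V_FS = 2.32 V.
Levels needed ≥ 2.32/44.9 µV = 51670. 2^16 = 65536 suffices, so N_min = 16.
Step size = 2.32/65536 V = 35.400 µV.
Max error for round-to-nearest is LSB/2 = 17.7 µV.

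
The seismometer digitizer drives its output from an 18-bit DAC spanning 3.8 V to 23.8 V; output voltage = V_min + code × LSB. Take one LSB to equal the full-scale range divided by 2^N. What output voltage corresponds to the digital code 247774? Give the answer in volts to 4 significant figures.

22.70 V

The full-scale span is 23.8 − (3.8) = 20 V. LSB = 20 V / 2^18.
V_out = 3.8 + 247774 × (20/262144) V
      = 3.8 V + 18.9037 V = 22.7037 V.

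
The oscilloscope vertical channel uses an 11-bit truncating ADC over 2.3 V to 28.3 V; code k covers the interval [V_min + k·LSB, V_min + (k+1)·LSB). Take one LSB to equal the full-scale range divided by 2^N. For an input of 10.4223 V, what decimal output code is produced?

Full-scale range = 28.3 V − (2.3 V) = 26 V. LSB = 26 V / 2^11 ≈ 12.70 mV.
(V_in − V_min) × 2^11/range = (10.4223 − (2.3)) × 2048/26 = 639.787.
Floor → code = 639.

639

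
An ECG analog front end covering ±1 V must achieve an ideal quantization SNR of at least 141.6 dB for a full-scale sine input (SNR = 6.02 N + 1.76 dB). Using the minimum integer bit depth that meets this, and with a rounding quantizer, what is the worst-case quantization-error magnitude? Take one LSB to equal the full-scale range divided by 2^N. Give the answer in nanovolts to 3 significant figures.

59.6 nV

Full-scale range = 1 V − (-1 V) = 2 V.
N ≥ (141.6 − 1.76)/6.02 = 23.229 → N_min = 24.
LSB = 2 V ÷ 2^24 = 2/16777216 V = 119.21 nV.
Max error for round-to-nearest is LSB/2 = 59.6 nV.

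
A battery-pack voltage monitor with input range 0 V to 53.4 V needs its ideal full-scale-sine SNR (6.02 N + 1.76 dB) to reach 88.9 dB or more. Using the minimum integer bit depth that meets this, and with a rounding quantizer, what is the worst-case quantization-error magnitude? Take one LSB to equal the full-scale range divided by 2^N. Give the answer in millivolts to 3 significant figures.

V_FS = 53.4 V.
N ≥ (88.9 − 1.76)/6.02 = 14.475 → N_min = 15.
One LSB is 53.4 V / 32768 = 1.6296 mV.
|e|_max = LSB/2 = 0.815 mV.

0.815 mV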